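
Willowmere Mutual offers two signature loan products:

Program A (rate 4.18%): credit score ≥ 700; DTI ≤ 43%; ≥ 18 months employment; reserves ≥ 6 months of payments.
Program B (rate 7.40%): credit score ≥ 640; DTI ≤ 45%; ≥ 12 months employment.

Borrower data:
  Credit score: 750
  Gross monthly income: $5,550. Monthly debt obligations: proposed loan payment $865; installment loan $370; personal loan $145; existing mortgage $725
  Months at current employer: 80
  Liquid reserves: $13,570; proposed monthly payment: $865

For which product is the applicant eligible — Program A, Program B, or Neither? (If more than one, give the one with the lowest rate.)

Total debts = (865 + 370 + 145 + 725) = 2,105; DTI = 2,105/5,550 = 37.9%.
Reserves = 13,570/865 = 15.7 months.
Program A: score 750 ≥ 700; DTI 37.9% ≤ 43%; employment 80 ≥ 18 mo; reserves 15.7 ≥ 6 mo → qualifies.
Program B: score 750 ≥ 640; DTI 37.9% ≤ 45%; employment 80 ≥ 12 mo → qualifies.
Qualifying: Program A, Program B. Lowest rate is 4.18% → Program A.

Program A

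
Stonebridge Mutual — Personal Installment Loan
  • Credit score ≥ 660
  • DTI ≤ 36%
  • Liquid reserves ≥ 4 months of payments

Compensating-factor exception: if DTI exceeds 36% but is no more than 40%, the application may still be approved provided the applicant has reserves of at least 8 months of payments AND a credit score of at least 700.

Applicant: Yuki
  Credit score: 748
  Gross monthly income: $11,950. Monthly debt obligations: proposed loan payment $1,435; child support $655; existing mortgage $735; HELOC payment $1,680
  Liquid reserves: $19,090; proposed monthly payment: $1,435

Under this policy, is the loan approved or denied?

Approved

Credit score 748 ≥ 660 (meets base)
Total debts = (1,435 + 655 + 735 + 1,680) = 4,505. DTI = 4,505/11,950 = 37.7% > 36% — standard DTI limit exceeded.
Reserves = 19,090/1,435 = 13.3 months ≥ 4
37.7% falls in the override range (36%–40%), so the compensating-factor test applies.
Override check — reserves: 13.3 mo (ok); score: 748 (ok).
Both compensating conditions met → exception applies.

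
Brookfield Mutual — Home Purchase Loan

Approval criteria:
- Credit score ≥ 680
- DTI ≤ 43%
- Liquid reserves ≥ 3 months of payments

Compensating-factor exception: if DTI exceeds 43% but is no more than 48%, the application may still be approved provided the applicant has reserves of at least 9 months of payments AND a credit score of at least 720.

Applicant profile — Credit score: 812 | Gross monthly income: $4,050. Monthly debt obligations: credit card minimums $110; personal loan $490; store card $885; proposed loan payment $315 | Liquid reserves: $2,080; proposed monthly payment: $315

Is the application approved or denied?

Credit score 812 ≥ 680 (meets base)
Total debts = (110 + 490 + 885 + 315) = 1,800. DTI = 1,800/4,050 = 44.4% > 43% — standard DTI limit exceeded.
Reserves: 2,080 ÷ 315 = 6.6 months (meets 3-month minimum)
DTI 44.4% is within the 43%–48% exception band; checking compensating factors.
Reserves 6.6 < 9 months; credit score 812 ≥ 720.
Compensating-factor requirement not fully met.

Denied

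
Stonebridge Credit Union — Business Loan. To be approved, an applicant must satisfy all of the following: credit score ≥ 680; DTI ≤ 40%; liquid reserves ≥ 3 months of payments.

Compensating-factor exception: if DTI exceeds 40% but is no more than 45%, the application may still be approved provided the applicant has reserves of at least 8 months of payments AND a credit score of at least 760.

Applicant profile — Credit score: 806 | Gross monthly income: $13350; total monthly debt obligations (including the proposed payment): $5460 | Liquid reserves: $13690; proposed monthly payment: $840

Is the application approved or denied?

Approved

Credit score 806 ≥ 680 (meets base)
DTI = 5,460/13,350 = 40.9% > 40% — standard DTI limit exceeded.
Liquid reserves cover 13,690/840 = 16.3 months — ≥ 3 required
40.9% falls in the override range (40%–45%), so the compensating-factor test applies.
Override check — reserves: 16.3 mo (ok); score: 806 (ok).
Both override conditions satisfied; DTI exception granted.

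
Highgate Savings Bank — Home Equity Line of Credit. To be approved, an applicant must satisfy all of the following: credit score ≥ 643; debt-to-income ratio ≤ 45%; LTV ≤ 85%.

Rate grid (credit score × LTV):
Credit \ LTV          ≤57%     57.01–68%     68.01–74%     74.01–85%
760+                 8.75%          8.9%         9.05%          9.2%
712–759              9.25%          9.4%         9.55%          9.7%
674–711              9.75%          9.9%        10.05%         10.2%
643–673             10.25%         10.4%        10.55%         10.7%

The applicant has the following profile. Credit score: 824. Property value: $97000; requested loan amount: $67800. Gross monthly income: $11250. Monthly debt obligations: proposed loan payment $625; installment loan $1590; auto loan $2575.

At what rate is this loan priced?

9.05%

Credit score 824 ≥ 643; Total monthly debts = (625 + 1,590 + 2,575) = 4,790. DTI = 4,790/11,250 = 42.6% ≤ 45%
LTV: 67,800 ÷ 97,000 = 69.9%, within 85% cap
Score 824 is in the 760+ band; LTV 69.9% is in the 68.01–74% band → 9.05%.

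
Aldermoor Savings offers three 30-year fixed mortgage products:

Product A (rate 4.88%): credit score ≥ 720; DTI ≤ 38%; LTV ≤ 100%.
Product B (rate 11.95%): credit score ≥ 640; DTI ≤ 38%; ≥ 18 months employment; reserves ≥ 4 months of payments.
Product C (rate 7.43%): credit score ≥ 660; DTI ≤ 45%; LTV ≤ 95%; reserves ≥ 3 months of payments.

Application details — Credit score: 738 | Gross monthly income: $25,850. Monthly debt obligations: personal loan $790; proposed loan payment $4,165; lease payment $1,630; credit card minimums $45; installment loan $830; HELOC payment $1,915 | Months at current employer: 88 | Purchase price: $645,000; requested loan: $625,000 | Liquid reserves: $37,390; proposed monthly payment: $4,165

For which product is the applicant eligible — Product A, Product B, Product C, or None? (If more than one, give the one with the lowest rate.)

Product A

Total debts = (790 + 4,165 + 1,630 + 45 + 830 + 1,915) = 9,375; DTI = 9,375/25,850 = 36.3%.
LTV = 625,000/645,000 = 96.9%.
Reserves = 37,390/4,165 = 9.0 months.
Product A: score 738 ≥ 720; DTI 36.3% ≤ 38%; LTV 96.9% ≤ 100% → qualifies.
Product B: score 738 ≥ 640; DTI 36.3% ≤ 38%; employment 88 ≥ 18 mo; reserves 9.0 ≥ 4 mo → qualifies.
Product C: score 738 ≥ 660; DTI 36.3% ≤ 45%; LTV 96.9% > 95%; reserves 9.0 ≥ 3 mo → does not qualify.
Qualifying: Product A, Product B. Lowest rate is 4.88% → Product A.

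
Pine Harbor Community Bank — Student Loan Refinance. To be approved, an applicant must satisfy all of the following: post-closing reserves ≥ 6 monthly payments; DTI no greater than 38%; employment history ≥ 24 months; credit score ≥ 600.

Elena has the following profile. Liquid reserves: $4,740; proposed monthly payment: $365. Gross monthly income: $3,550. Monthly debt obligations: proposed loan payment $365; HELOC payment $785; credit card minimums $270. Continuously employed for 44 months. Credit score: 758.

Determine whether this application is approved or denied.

Denied

Reserves: 4,740 ÷ 365 = 13.0 months (meets 6-month minimum)
Total monthly debts = (365 + 785 + 270) = 1,420. DTI: 1,420 ÷ 3,550 = 40%, exceeds the 38% cap
Employment 44 ≥ 24 months
Credit score 758 ≥ 600 (meets)
Fails on DTI.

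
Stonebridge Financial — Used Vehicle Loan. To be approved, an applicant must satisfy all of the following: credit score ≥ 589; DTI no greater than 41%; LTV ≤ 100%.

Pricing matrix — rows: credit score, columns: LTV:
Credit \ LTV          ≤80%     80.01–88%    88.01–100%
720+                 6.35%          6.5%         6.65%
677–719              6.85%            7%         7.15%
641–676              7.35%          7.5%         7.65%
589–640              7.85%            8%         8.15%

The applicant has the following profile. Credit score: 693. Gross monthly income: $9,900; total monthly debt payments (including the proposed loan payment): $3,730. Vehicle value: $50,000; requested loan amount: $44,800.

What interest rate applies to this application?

Credit score 693 ≥ 589; DTI: 3,730 ÷ 9,900 = 37.7%, within the 41% cap
LTV = 44,800/50,000 = 89.6% ≤ 100%
Score 693 is in the 677–719 band; LTV 89.6% is in the 88.01–100% band → 7.15%.

7.15%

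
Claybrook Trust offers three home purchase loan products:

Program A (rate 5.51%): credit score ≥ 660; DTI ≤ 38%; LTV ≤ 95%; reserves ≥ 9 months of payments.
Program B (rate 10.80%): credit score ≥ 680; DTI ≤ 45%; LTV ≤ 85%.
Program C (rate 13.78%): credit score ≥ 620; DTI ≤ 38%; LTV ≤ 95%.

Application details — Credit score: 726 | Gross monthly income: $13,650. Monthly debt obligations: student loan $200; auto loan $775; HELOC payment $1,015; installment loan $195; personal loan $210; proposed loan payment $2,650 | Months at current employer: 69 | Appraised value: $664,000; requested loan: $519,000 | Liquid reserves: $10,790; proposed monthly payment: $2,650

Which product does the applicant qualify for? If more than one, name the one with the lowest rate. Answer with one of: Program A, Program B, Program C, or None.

Program B

Total debts = (200 + 775 + 1,015 + 195 + 210 + 2,650) = 5,045; DTI = 5,045/13,650 = 37%.
LTV = 519,000/664,000 = 78.2%.
Reserves = 10,790/2,650 = 4.1 months.
Program A: score 726 ≥ 660; DTI 37% ≤ 38%; LTV 78.2% ≤ 95%; reserves 4.1 < 9 mo → does not qualify.
Program B: score 726 ≥ 680; DTI 37% ≤ 45%; LTV 78.2% ≤ 85% → qualifies.
Program C: score 726 ≥ 620; DTI 37% ≤ 38%; LTV 78.2% ≤ 95% → qualifies.
Qualifying: Program B, Program C. Lowest rate is 10.80% → Program B.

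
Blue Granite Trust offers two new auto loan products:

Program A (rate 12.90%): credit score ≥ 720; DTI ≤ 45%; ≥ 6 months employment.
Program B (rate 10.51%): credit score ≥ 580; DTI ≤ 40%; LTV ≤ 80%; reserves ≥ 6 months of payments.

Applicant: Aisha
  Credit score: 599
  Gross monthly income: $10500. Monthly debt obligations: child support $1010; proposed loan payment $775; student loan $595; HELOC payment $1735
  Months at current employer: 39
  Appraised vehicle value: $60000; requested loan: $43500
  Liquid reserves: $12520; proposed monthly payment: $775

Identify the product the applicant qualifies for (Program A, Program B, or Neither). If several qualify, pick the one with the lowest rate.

Total debts = (1,010 + 775 + 595 + 1,735) = 4,115; DTI = 4,115/10,500 = 39.2%.
LTV = 43,500/60,000 = 72.5%.
Reserves = 12,520/775 = 16.2 months.
Program A: score 599 < 720; DTI 39.2% ≤ 45%; employment 39 ≥ 6 mo → does not qualify.
Program B: score 599 ≥ 580; DTI 39.2% ≤ 40%; LTV 72.5% ≤ 80%; reserves 16.2 ≥ 6 mo → qualifies.

Program B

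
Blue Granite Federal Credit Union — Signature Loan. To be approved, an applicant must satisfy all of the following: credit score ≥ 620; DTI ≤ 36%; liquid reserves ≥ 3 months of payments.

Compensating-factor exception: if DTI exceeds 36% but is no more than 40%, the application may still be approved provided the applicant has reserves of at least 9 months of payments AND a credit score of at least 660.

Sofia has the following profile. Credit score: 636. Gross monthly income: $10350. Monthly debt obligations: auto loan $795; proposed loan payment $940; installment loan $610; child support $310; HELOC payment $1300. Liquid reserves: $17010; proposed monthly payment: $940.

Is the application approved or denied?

Denied

Credit score 636 ≥ 620 (meets base)
Total debts = (795 + 940 + 610 + 310 + 1,300) = 3,955. DTI: 3,955 ÷ 10,350 = 38.2%, over the 36% base limit.
Liquid reserves cover 17,010/940 = 18.1 months — ≥ 3 required
38.2% falls in the override range (36%–40%), so the compensating-factor test applies.
Override check — reserves: 18.1 mo (ok); score: 636 (below 660).
Override conditions not both satisfied; exception does not apply.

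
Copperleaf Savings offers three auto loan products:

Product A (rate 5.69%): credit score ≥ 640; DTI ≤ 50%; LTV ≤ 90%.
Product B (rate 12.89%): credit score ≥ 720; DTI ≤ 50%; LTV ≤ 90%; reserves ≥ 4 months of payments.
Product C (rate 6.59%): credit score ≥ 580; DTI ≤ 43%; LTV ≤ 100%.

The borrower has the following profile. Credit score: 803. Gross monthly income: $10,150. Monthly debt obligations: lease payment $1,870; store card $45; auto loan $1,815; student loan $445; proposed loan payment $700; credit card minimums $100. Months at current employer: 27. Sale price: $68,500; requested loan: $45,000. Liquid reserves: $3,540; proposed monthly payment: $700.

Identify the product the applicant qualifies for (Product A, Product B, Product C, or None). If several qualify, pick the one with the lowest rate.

Total debts = (1,870 + 45 + 1,815 + 445 + 700 + 100) = 4,975; DTI = 4,975/10,150 = 49%.
LTV = 45,000/68,500 = 65.7%.
Reserves = 3,540/700 = 5.1 months.
Product A: score 803 ≥ 640; DTI 49% ≤ 50%; LTV 65.7% ≤ 90% → qualifies.
Product B: score 803 ≥ 720; DTI 49% ≤ 50%; LTV 65.7% ≤ 90%; reserves 5.1 ≥ 4 mo → qualifies.
Product C: score 803 ≥ 580; DTI 49% > 43%; LTV 65.7% ≤ 100% → does not qualify.
Qualifying: Product A, Product B. Lowest rate is 5.69% → Product A.

Product A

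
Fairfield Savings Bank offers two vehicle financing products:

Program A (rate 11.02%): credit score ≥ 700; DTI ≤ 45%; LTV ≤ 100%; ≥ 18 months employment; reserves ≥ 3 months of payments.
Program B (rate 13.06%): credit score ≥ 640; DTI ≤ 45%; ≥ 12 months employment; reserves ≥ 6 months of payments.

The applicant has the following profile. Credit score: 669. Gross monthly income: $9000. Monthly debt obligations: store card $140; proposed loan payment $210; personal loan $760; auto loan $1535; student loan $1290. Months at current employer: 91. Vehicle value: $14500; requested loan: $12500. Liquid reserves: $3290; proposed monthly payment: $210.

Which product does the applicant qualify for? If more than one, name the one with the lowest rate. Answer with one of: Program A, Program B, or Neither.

Program B

Total debts = (140 + 210 + 760 + 1,535 + 1,290) = 3,935; DTI = 3,935/9,000 = 43.7%.
LTV = 12,500/14,500 = 86.2%.
Reserves = 3,290/210 = 15.7 months.
Program A: score 669 < 700; DTI 43.7% ≤ 45%; LTV 86.2% ≤ 100%; employment 91 ≥ 18 mo; reserves 15.7 ≥ 3 mo → does not qualify.
Program B: score 669 ≥ 640; DTI 43.7% ≤ 45%; employment 91 ≥ 12 mo; reserves 15.7 ≥ 6 mo → qualifies.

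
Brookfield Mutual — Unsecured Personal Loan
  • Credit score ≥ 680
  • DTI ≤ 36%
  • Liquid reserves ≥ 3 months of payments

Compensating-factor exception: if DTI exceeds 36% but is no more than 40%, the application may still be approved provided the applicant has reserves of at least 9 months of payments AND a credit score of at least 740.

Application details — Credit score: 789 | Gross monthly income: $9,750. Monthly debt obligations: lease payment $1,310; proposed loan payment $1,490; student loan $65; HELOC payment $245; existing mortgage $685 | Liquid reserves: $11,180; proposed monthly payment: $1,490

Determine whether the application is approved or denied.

Credit score 789 ≥ 680 (meets base)
Total debts = (1,310 + 1,490 + 65 + 245 + 685) = 3,795. DTI = 3,795/9,750 = 38.9% > 36% — standard DTI limit exceeded.
Reserves: 11,180 ÷ 1,490 = 7.5 months (meets 3-month minimum)
DTI 38.9% is within the 36%–40% exception band; checking compensating factors.
Override check — reserves: 7.5 mo (short of 9); score: 789 (ok).
Compensating-factor requirement not fully met.

Denied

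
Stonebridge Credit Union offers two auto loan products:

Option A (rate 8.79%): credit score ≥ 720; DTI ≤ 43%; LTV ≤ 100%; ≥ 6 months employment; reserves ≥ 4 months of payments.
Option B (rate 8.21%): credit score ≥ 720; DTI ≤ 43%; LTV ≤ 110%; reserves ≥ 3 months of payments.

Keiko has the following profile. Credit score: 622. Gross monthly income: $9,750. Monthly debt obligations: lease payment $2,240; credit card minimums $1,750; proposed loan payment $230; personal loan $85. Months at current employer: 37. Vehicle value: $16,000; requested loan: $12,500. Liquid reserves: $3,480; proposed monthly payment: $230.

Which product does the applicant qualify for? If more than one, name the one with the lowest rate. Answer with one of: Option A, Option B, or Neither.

Neither

Total debts = (2,240 + 1,750 + 230 + 85) = 4,305; DTI = 4,305/9,750 = 44.2%.
LTV = 12,500/16,000 = 78.1%.
Reserves = 3,480/230 = 15.1 months.
Option A: score 622 < 720; DTI 44.2% > 43%; LTV 78.1% ≤ 100%; employment 37 ≥ 6 mo; reserves 15.1 ≥ 4 mo → does not qualify.
Option B: score 622 < 720; DTI 44.2% > 43%; LTV 78.1% ≤ 110%; reserves 15.1 ≥ 3 mo → does not qualify.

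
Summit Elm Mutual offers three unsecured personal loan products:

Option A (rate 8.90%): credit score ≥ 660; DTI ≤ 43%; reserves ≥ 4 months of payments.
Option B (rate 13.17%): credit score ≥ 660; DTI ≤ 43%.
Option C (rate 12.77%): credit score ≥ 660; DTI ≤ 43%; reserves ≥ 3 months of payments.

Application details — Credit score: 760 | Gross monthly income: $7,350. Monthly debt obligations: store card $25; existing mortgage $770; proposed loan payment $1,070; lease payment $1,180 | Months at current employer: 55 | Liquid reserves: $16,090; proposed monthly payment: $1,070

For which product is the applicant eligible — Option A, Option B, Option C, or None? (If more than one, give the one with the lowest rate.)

Option A

Total debts = (25 + 770 + 1,070 + 1,180) = 3,045; DTI = 3,045/7,350 = 41.4%.
Reserves = 16,090/1,070 = 15.0 months.
Option A: score 760 ≥ 660; DTI 41.4% ≤ 43%; reserves 15.0 ≥ 4 mo → qualifies.
Option B: score 760 ≥ 660; DTI 41.4% ≤ 43% → qualifies.
Option C: score 760 ≥ 660; DTI 41.4% ≤ 43%; reserves 15.0 ≥ 3 mo → qualifies.
Qualifying: Option A, Option B, Option C. Lowest rate is 8.90% → Option A.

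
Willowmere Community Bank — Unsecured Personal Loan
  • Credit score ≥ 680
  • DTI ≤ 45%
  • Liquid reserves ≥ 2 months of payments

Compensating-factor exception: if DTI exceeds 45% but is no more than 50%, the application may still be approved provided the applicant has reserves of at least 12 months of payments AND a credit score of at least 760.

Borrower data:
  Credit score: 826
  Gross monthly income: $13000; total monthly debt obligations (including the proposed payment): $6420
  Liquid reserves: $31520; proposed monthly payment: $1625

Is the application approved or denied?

Approved

Credit score 826 ≥ 680 (meets base)
DTI: 6,420 ÷ 13,000 = 49.4%, over the 45% base limit.
Reserves = 31,520/1,625 = 19.4 months ≥ 2
DTI 49.4% is within the 45%–50% exception band; checking compensating factors.
Reserves 19.4 ≥ 12 months; credit score 826 ≥ 760.
Both override conditions satisfied; DTI exception granted.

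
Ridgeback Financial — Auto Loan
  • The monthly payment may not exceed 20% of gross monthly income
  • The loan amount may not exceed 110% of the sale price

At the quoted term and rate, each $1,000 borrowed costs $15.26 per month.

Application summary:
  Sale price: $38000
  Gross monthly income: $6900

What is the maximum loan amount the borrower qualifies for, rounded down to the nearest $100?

Payment cap: 20% × $6,900 = $1,380/month.
At $15.26 per $1,000, that supports 1,380/15.26 × 1,000 ≈ $90,432 → $90,400.
LTV cap: 110% × $38,000 = $41,800 → $41,800.
Binding constraint: loan-to-value.

$41,800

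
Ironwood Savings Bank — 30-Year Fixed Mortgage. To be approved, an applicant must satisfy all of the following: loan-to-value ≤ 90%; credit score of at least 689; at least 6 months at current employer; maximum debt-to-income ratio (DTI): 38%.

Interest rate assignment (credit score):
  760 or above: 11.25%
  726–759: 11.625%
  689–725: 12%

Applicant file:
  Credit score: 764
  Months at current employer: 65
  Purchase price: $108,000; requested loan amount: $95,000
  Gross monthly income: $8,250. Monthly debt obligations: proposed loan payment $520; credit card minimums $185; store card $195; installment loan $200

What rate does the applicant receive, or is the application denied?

Approved at 11.25%

Credit score 764 ≥ 689 (meets minimum)
Employment 65 ≥ 6 months
Total monthly debts = (520 + 185 + 195 + 200) = 1,100. DTI = 1,100/8,250 = 13.3% ≤ 38%
Loan-to-value = 95,000/108,000 = 88% — pass (90% max)
All requirements met. Score 764 falls in the 760 or above tier → 11.25%.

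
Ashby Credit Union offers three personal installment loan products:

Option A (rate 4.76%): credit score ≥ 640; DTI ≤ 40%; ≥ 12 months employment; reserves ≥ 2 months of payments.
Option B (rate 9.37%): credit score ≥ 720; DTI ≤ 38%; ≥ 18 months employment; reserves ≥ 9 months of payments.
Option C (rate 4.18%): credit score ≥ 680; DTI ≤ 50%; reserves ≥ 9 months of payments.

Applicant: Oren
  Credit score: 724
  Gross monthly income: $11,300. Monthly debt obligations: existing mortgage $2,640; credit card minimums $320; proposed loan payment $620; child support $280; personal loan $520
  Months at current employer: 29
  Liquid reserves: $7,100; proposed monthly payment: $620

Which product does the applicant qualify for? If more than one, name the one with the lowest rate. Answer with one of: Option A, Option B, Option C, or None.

Total debts = (2,640 + 320 + 620 + 280 + 520) = 4,380; DTI = 4,380/11,300 = 38.8%.
Reserves = 7,100/620 = 11.5 months.
Option A: score 724 ≥ 640; DTI 38.8% ≤ 40%; employment 29 ≥ 12 mo; reserves 11.5 ≥ 2 mo → qualifies.
Option B: score 724 ≥ 720; DTI 38.8% > 38%; employment 29 ≥ 18 mo; reserves 11.5 ≥ 9 mo → does not qualify.
Option C: score 724 ≥ 680; DTI 38.8% ≤ 50%; reserves 11.5 ≥ 9 mo → qualifies.
Qualifying: Option A, Option C. Lowest rate is 4.18% → Option C.

Option C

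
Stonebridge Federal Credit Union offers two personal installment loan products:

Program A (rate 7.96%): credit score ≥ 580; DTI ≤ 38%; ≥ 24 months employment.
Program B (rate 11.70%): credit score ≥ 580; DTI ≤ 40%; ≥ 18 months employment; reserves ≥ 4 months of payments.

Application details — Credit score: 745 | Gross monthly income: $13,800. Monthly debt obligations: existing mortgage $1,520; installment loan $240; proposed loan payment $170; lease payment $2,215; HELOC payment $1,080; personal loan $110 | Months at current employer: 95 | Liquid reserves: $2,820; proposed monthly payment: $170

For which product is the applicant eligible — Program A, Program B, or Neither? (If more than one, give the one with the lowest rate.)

Total debts = (1,520 + 240 + 170 + 2,215 + 1,080 + 110) = 5,335; DTI = 5,335/13,800 = 38.7%.
Reserves = 2,820/170 = 16.6 months.
Program A: score 745 ≥ 580; DTI 38.7% > 38%; employment 95 ≥ 24 mo → does not qualify.
Program B: score 745 ≥ 580; DTI 38.7% ≤ 40%; employment 95 ≥ 18 mo; reserves 16.6 ≥ 4 mo → qualifies.

Program B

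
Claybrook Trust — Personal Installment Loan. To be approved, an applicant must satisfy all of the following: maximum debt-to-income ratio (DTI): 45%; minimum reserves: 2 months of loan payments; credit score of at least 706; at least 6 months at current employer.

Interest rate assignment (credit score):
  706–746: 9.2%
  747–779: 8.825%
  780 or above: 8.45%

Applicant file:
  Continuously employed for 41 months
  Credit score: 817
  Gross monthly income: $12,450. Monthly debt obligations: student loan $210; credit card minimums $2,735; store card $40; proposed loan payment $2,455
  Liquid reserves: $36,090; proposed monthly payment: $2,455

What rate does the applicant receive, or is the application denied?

Credit score 817 ≥ 706 (meets minimum)
Total monthly debts = (210 + 2,735 + 40 + 2,455) = 5,440. DTI: 5,440 ÷ 12,450 = 43.7%, within the 45% cap
Liquid reserves cover 36,090/2,455 = 14.7 months — ≥ 2 required
Employment 41 ≥ 6 months
All requirements met. Score 817 falls in the 780 or above tier → 8.45%.

Approved at 8.45%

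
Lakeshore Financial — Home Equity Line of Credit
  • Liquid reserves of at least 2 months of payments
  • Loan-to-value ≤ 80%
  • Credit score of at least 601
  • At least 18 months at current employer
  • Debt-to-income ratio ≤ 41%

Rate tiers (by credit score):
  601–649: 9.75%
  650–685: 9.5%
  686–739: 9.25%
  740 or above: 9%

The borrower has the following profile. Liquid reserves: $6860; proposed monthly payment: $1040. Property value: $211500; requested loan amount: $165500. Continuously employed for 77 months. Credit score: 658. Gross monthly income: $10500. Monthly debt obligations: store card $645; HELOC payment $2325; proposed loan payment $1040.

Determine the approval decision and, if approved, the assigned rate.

Credit score 658 ≥ 601 (meets minimum)
LTV: 165,500 ÷ 211,500 = 78.3%, within 80% cap
Employment 77 ≥ 18 months
Total monthly debts = (645 + 2,325 + 1,040) = 4,010. Debt-to-income = 4,010/10,500 = 38.2% — meets 41% limit
Liquid reserves cover 6,860/1,040 = 6.6 months — ≥ 2 required
All requirements met. Score 658 falls in the 650–685 tier → 9.5%.

Approved at 9.5%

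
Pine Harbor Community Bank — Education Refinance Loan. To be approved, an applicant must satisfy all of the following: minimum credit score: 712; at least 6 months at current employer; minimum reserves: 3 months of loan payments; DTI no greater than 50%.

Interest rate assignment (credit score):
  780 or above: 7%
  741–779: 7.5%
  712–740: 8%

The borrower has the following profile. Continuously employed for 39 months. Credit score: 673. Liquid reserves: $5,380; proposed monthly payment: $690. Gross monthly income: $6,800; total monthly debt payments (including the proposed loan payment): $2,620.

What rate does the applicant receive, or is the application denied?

Denied

Credit score 673 < 712 (below minimum)
Debt-to-income = 2,620/6,800 = 38.5% — meets 50% limit
Employment 39 ≥ 6 months
Reserves: 5,380 ÷ 690 = 7.8 months (meets 3-month minimum)
Not all requirements met → denied.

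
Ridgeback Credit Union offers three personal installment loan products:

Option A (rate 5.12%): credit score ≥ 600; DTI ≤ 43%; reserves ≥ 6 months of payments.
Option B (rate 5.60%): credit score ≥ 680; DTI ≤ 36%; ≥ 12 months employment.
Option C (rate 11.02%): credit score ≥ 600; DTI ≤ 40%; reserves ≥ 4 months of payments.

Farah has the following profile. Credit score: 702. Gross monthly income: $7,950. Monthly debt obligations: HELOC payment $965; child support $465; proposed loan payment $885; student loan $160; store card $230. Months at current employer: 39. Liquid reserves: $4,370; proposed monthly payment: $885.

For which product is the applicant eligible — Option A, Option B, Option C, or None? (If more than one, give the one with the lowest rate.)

Option B

Total debts = (965 + 465 + 885 + 160 + 230) = 2,705; DTI = 2,705/7,950 = 34%.
Reserves = 4,370/885 = 4.9 months.
Option A: score 702 ≥ 600; DTI 34% ≤ 43%; reserves 4.9 < 6 mo → does not qualify.
Option B: score 702 ≥ 680; DTI 34% ≤ 36%; employment 39 ≥ 12 mo → qualifies.
Option C: score 702 ≥ 600; DTI 34% ≤ 40%; reserves 4.9 ≥ 4 mo → qualifies.
Qualifying: Option B, Option C. Lowest rate is 5.60% → Option B.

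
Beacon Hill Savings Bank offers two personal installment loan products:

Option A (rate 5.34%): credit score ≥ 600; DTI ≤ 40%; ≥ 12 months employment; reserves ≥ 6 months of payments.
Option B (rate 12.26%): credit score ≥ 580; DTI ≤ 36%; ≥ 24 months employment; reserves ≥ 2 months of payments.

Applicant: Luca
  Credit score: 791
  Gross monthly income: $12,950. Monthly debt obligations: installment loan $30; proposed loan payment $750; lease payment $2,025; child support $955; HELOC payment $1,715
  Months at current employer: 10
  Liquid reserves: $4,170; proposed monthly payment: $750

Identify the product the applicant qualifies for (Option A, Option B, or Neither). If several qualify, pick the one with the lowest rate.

Neither

Total debts = (30 + 750 + 2,025 + 955 + 1,715) = 5,475; DTI = 5,475/12,950 = 42.3%.
Reserves = 4,170/750 = 5.6 months.
Option A: score 791 ≥ 600; DTI 42.3% > 40%; employment 10 < 12 mo; reserves 5.6 < 6 mo → does not qualify.
Option B: score 791 ≥ 580; DTI 42.3% > 36%; employment 10 < 24 mo; reserves 5.6 ≥ 2 mo → does not qualify.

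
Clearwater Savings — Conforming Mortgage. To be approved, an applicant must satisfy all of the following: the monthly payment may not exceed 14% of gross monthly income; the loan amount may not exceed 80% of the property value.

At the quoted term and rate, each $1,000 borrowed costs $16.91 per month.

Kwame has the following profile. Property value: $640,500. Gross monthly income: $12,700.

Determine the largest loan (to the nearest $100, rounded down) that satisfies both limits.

Payment cap: 14% × $12,700 = $1,778/month.
At $16.91 per $1,000, that supports 1,778/16.91 × 1,000 ≈ $105,144 → $105,100.
LTV cap: 80% × $640,500 = $512,400 → $512,400.
Binding constraint: payment-to-income.

$105,100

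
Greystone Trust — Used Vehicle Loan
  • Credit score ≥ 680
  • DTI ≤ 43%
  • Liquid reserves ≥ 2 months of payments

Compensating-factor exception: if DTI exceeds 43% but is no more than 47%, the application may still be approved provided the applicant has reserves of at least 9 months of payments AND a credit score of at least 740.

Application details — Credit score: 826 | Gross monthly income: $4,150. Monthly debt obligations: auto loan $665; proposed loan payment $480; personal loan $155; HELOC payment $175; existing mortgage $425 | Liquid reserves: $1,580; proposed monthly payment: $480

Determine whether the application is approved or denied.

Denied

Credit score 826 ≥ 680 (meets base)
Total debts = (665 + 480 + 155 + 175 + 425) = 1,900. DTI = 1,900/4,150 = 45.8% > 43% — standard DTI limit exceeded.
Reserves: 1,580 ÷ 480 = 3.3 months (meets 2-month minimum)
45.8% falls in the override range (43%–47%), so the compensating-factor test applies.
Override check — reserves: 3.3 mo (short of 9); score: 826 (ok).
Override conditions not both satisfied; exception does not apply.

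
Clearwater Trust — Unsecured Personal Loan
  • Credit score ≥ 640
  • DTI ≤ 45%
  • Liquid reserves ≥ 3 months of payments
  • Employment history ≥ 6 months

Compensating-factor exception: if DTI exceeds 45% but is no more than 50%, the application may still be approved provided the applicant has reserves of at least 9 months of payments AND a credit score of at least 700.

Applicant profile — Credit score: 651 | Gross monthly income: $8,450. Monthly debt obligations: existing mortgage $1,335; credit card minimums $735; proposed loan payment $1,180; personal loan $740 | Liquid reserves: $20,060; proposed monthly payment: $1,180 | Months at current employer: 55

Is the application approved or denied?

Credit score 651 ≥ 640 (meets base)
Total debts = (1,335 + 735 + 1,180 + 740) = 3,990. DTI = 3,990/8,450 = 47.2% > 45% — standard DTI limit exceeded.
Reserves: 20,060 ÷ 1,180 = 17.0 months (meets 3-month minimum)
Employment 55 ≥ 6 months
DTI 47.2% is within the 45%–50% exception band; checking compensating factors.
Reserves 17.0 ≥ 9 months; credit score 651 < 700.
Compensating-factor requirement not fully met.

Denied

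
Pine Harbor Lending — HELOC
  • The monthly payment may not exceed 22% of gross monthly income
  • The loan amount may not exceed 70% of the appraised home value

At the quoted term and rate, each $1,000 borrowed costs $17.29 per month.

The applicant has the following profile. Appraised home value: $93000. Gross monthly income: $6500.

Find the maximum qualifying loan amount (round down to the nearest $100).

Payment cap: 22% × $6,500 = $1,430/month.
At $17.29 per $1,000, that supports 1,430/17.29 × 1,000 ≈ $82,706 → $82,700.
LTV cap: 70% × $93,000 = $65,100 → $65,100.
Binding constraint: loan-to-value.

$65,100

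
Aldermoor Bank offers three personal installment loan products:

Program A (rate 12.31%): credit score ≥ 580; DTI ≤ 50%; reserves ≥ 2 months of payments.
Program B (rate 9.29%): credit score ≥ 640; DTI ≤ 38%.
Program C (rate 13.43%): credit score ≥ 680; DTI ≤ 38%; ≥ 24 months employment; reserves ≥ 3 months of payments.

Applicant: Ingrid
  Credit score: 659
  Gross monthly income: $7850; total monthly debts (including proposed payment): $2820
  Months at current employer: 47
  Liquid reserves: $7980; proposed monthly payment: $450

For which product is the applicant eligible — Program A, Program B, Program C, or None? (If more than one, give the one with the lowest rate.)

DTI = 2,820/7,850 = 35.9%.
Reserves = 7,980/450 = 17.7 months.
Program A: score 659 ≥ 580; DTI 35.9% ≤ 50%; reserves 17.7 ≥ 2 mo → qualifies.
Program B: score 659 ≥ 640; DTI 35.9% ≤ 38% → qualifies.
Program C: score 659 < 680; DTI 35.9% ≤ 38%; employment 47 ≥ 24 mo; reserves 17.7 ≥ 3 mo → does not qualify.
Qualifying: Program A, Program B. Lowest rate is 9.29% → Program B.

Program B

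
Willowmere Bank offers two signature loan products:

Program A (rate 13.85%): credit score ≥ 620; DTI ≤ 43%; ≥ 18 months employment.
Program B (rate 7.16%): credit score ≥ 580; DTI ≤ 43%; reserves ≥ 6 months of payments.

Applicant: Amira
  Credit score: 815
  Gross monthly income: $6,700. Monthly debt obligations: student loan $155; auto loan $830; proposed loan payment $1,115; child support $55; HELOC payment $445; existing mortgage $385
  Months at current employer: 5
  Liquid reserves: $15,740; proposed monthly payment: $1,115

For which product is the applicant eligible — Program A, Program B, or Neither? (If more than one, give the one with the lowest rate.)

Neither

Total debts = (155 + 830 + 1,115 + 55 + 445 + 385) = 2,985; DTI = 2,985/6,700 = 44.6%.
Reserves = 15,740/1,115 = 14.1 months.
Program A: score 815 ≥ 620; DTI 44.6% > 43%; employment 5 < 18 mo → does not qualify.
Program B: score 815 ≥ 580; DTI 44.6% > 43%; reserves 14.1 ≥ 6 mo → does not qualify.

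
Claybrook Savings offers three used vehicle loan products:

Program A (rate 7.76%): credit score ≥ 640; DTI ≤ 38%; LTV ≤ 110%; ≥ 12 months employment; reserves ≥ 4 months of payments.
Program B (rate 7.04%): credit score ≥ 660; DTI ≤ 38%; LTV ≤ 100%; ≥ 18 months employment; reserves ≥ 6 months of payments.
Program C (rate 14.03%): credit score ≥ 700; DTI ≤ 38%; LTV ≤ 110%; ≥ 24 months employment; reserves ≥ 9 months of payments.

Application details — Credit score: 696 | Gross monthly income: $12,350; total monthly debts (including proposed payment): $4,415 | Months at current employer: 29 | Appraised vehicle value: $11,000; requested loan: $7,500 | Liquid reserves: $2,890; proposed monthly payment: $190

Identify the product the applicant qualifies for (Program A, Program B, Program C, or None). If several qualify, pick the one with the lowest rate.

DTI = 4,415/12,350 = 35.7%.
LTV = 7,500/11,000 = 68.2%.
Reserves = 2,890/190 = 15.2 months.
Program A: score 696 ≥ 640; DTI 35.7% ≤ 38%; LTV 68.2% ≤ 110%; employment 29 ≥ 12 mo; reserves 15.2 ≥ 4 mo → qualifies.
Program B: score 696 ≥ 660; DTI 35.7% ≤ 38%; LTV 68.2% ≤ 100%; employment 29 ≥ 18 mo; reserves 15.2 ≥ 6 mo → qualifies.
Program C: score 696 < 700; DTI 35.7% ≤ 38%; LTV 68.2% ≤ 110%; employment 29 ≥ 24 mo; reserves 15.2 ≥ 9 mo → does not qualify.
Qualifying: Program A, Program B. Lowest rate is 7.04% → Program B.

Program B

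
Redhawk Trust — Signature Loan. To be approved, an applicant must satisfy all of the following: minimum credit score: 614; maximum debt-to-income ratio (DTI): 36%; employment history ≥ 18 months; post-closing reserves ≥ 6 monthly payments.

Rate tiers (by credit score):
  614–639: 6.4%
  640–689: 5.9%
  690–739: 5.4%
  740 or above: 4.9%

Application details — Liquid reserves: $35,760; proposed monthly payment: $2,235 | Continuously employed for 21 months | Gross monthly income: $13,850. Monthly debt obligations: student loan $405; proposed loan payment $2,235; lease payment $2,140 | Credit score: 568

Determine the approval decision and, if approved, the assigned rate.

Credit score 568 < 614 (below minimum)
Employment 21 ≥ 18 months
Reserves = 35,760/2,235 = 16.0 months ≥ 6
Total monthly debts = (405 + 2,235 + 2,140) = 4,780. DTI = 4,780/13,850 = 34.5% ≤ 36%
Not all requirements met → denied.

Denied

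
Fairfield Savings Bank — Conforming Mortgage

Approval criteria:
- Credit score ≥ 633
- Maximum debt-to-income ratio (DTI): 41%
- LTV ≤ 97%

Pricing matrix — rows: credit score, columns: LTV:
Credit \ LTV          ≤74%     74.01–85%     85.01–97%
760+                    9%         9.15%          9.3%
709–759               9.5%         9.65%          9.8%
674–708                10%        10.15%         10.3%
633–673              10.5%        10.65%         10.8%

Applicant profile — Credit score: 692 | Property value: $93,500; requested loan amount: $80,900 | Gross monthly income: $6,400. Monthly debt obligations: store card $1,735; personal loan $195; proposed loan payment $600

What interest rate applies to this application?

10.3%

Credit score 692 ≥ 633; Total monthly debts = (1,735 + 195 + 600) = 2,530. DTI = 2,530/6,400 = 39.5% ≤ 41%
LTV = 80,900/93,500 = 86.5% ≤ 97%
Row: 692 falls in 674–708. Column: 86.5% falls in 85.01–97%. Rate = 10.3%.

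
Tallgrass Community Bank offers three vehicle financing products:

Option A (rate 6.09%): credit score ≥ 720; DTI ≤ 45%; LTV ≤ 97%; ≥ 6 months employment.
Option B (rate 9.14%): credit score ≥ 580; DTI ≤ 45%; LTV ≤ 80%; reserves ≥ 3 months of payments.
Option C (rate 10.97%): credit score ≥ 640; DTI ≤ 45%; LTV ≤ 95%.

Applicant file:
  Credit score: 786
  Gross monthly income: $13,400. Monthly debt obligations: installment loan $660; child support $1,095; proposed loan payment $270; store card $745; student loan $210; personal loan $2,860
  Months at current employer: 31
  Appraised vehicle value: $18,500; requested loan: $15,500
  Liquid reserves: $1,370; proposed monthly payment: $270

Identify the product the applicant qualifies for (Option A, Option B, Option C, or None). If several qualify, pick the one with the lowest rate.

Option A

Total debts = (660 + 1,095 + 270 + 745 + 210 + 2,860) = 5,840; DTI = 5,840/13,400 = 43.6%.
LTV = 15,500/18,500 = 83.8%.
Reserves = 1,370/270 = 5.1 months.
Option A: score 786 ≥ 720; DTI 43.6% ≤ 45%; LTV 83.8% ≤ 97%; employment 31 ≥ 6 mo → qualifies.
Option B: score 786 ≥ 580; DTI 43.6% ≤ 45%; LTV 83.8% > 80%; reserves 5.1 ≥ 3 mo → does not qualify.
Option C: score 786 ≥ 640; DTI 43.6% ≤ 45%; LTV 83.8% ≤ 95% → qualifies.
Qualifying: Option A, Option C. Lowest rate is 6.09% → Option A.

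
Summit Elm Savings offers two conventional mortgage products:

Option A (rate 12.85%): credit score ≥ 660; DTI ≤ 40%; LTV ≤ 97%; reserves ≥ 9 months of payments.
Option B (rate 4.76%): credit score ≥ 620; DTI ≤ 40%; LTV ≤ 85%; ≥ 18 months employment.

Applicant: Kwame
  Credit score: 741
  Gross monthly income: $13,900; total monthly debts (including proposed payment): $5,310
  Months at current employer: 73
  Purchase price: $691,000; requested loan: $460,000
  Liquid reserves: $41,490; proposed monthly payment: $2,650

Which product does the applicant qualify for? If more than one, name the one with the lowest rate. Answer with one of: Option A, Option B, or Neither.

Option B

DTI = 5,310/13,900 = 38.2%.
LTV = 460,000/691,000 = 66.6%.
Reserves = 41,490/2,650 = 15.7 months.
Option A: score 741 ≥ 660; DTI 38.2% ≤ 40%; LTV 66.6% ≤ 97%; reserves 15.7 ≥ 9 mo → qualifies.
Option B: score 741 ≥ 620; DTI 38.2% ≤ 40%; LTV 66.6% ≤ 85%; employment 73 ≥ 18 mo → qualifies.
Qualifying: Option A, Option B. Lowest rate is 4.76% → Option B.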